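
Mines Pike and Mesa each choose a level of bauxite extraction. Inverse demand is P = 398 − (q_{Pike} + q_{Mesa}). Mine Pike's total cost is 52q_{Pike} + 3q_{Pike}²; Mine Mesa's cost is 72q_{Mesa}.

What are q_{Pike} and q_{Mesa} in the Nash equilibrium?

Mine Pike's profit: π = q_{Pike}(398 − (q_{Pike} + q_{Mesa})) − 52q_{Pike} − 3q_{Pike}².
∂π/∂q_{Pike} = 346 − 8q_{Pike} − q_{Mesa} = 0, so q_{Pike} = 43.25 − 0.125q_{Mesa}.
For Mesa: ∂π/∂q_{Mesa} = 326 − 2q_{Mesa} − q_{Pike} = 0 ⇒ q_{Mesa} = 163 − 0.5q_{Pike}.
Solving the two reaction functions simultaneously: (1 − (−0.125)(−0.5))q_{Pike} = 43.25 − 0.125·163, so 0.9375q_{Pike} = 22.875 and q_{Pike} = 24.4.
Then q_{Mesa} = 163 − 0.5·24.4 = 150.8.

24.4, 150.8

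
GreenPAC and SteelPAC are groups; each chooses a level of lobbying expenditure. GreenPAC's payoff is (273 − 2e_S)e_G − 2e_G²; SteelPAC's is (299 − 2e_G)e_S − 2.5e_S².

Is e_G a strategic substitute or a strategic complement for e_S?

Expanding GreenPAC's payoff: 273e_G − 2e_Se_G − 2e_G².
∂π/∂e_G = 273 − 2e_S − 4e_G = 0, so e_G = 68.25 − 0.5e_S.
The best-response slope de_G/de_S = −0.5 < 0: the reaction function is downward-sloping, so the choices are strategic substitutes.

strategic substitutes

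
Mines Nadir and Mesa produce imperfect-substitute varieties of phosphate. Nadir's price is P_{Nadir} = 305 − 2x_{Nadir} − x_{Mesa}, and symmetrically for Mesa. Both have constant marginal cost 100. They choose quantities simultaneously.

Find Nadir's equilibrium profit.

3362

Mine Nadir's profit: π = x_{Nadir}(305 − 2x_{Nadir} − x_{Mesa}) − 100x_{Nadir}.
∂π/∂x_{Nadir} = 205 − 4x_{Nadir} − x_{Mesa} = 0 ⇒ x_{Nadir} = 51.25 − 0.25x_{Mesa}.
Setting x_{Nadir} = x_{Mesa} in the reaction function: x_{Nadir} = 51.25 − 0.25x_{Nadir}, so x_{Nadir} = 51.25 / 1.25 = 41.
P_{Nadir} = 305 − 2·41 − 41 = 182.
Profit = (182 − 100)·41 = 3362.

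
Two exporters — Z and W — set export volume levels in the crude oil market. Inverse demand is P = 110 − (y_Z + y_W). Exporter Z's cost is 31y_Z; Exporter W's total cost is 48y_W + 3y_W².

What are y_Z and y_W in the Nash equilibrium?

Exporter Z's profit: π = y_Z(110 − (y_Z + y_W)) − 31y_Z.
∂π/∂y_Z = 79 − 2y_Z − y_W = 0, so y_Z = 39.5 − 0.5y_W.
For W: ∂π/∂y_W = 62 − 8y_W − y_Z = 0 ⇒ y_W = 7.75 − 0.125y_Z.
Solving the two reaction functions simultaneously: (1 − (−0.5)(−0.125))y_Z = 39.5 − 0.5·7.75, so 0.9375y_Z = 35.625 and y_Z = 38.
Then y_W = 7.75 − 0.125·38 = 3.

38, 3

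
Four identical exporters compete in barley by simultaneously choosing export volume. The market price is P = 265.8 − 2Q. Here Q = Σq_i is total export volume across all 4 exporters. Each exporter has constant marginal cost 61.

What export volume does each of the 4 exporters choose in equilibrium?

20.48

A representative exporter's profit is π_i = q_i(265.8 − 2Q) − 61q_i, with Q = q_i + Σ_{j≠i} q_j.
First-order condition: 204.8 − 4q_i − 2Σ_{j≠i} q_j = 0.
In a symmetric equilibrium every exporter chooses the same q, so Σ_{j≠i} q_j = 3q. The condition becomes 204.8 − 10q = 0, giving q = 204.8/10 = 20.48.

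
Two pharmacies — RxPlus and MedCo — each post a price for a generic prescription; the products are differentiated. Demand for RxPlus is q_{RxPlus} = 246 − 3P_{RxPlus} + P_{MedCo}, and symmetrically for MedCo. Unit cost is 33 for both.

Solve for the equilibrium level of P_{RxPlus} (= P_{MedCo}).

69

RxPlus's profit: π = (P_{RxPlus} − 33)(246 − 3P_{RxPlus} + P_{MedCo}).
∂π/∂P_{RxPlus} = 345 − 6P_{RxPlus} + P_{MedCo} = 0 ⇒ P_{RxPlus} = 57.5 + (1/6)P_{MedCo}.
The game is symmetric, so in equilibrium P_{MedCo} = P_{RxPlus}: the reaction function gives (5/6)P_{RxPlus} = 57.5, hence P_{RxPlus} = 69.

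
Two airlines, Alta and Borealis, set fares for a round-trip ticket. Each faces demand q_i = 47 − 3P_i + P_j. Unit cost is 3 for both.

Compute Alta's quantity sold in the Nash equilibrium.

Alta's profit: π = (P_{Alta} − 3)(47 − 3P_{Alta} + P_{Borealis}).
∂π/∂P_{Alta} = 56 − 6P_{Alta} + P_{Borealis} = 0 ⇒ P_{Alta} = 28/3 + (1/6)P_{Borealis}.
Setting P_{Alta} = P_{Borealis} in the reaction function: P_{Alta} = 28/3 + (1/6)P_{Alta}, so P_{Alta} = (28/3) / (5/6) = 11.2.
q_{Alta} = 47 − 3·11.2 + 11.2 = 24.6.

24.6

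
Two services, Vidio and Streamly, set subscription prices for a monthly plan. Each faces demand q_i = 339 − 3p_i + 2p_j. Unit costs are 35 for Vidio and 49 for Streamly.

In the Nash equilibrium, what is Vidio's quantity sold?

235.875

Vidio's profit: π = (p_{Vidio} − 35)(339 − 3p_{Vidio} + 2p_{Streamly}).
∂π/∂p_{Vidio} = 444 − 6p_{Vidio} + 2p_{Streamly} = 0 ⇒ p_{Vidio} = 74 + (1/3)p_{Streamly}.
Similarly p_{Streamly} = 81 + (1/3)p_{Vidio}.
Substituting the second reaction function into the first: p_{Vidio} = 74 + (1/3)(81 + (1/3)p_{Vidio}), which gives (8/9)p_{Vidio} = 101 ⇒ p_{Vidio} = 113.625.
Then p_{Streamly} = 81 + (1/3)·113.625 = 118.875.
q_{Vidio} = 339 − 3·113.625 + 2·118.875 = 235.875.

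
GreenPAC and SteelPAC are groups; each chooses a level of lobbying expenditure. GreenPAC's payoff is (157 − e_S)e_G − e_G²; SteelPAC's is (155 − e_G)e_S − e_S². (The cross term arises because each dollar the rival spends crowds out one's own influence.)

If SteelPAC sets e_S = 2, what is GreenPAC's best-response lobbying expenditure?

Expanding GreenPAC's payoff: 157e_G − e_Se_G − e_G².
∂π/∂e_G = 157 − e_S − 2e_G = 0, so e_G = 78.5 − 0.5e_S.
At e_S = 2: e_G = 78.5 − 0.5·2 = 77.5.

77.5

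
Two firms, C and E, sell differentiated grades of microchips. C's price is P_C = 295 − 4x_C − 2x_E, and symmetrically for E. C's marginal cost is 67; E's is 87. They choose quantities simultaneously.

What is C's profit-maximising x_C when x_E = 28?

Firm C's profit: π = x_C(295 − 4x_C − 2x_E) − 67x_C.
∂π/∂x_C = 228 − 8x_C − 2x_E = 0 ⇒ x_C = 28.5 − 0.25x_E.
At x_E = 28: x_C = 28.5 − 0.25·28 = 21.5.

21.5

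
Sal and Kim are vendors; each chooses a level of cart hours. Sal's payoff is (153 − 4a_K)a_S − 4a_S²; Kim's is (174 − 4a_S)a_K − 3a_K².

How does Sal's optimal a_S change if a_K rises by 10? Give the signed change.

-5

Expanding Sal's payoff: 153a_S − 4a_Ka_S − 4a_S².
∂π/∂a_S = 153 − 4a_K − 8a_S = 0, so a_S = 19.125 − 0.5a_K.
The reaction-function slope is −0.5, so a 10-unit rise in a_K moves a_S by −0.5 × 10 = −5. Sal's best response falls — the actions are strategic substitutes.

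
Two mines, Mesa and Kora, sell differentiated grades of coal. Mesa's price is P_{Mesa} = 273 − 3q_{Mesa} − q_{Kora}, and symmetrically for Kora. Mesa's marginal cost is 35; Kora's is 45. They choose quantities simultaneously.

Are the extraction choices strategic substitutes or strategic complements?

Mine Mesa's profit: π = q_{Mesa}(273 − 3q_{Mesa} − q_{Kora}) − 35q_{Mesa}.
∂π/∂q_{Mesa} = 238 − 6q_{Mesa} − q_{Kora} = 0 ⇒ q_{Mesa} = 119/3 − (1/6)q_{Kora}.
The best-response slope dq_{Mesa}/dq_{Kora} = −1/6 < 0: the reaction function is downward-sloping, so the choices are strategic substitutes.

strategic substitutes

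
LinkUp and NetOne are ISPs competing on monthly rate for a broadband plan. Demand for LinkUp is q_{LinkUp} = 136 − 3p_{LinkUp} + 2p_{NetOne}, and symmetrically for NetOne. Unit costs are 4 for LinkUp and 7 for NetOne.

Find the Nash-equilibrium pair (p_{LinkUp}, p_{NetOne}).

37.5625, 38.6875

LinkUp's profit: π = (p_{LinkUp} − 4)(136 − 3p_{LinkUp} + 2p_{NetOne}).
∂π/∂p_{LinkUp} = 148 − 6p_{LinkUp} + 2p_{NetOne} = 0 ⇒ p_{LinkUp} = 74/3 + (1/3)p_{NetOne}.
Similarly p_{NetOne} = 157/6 + (1/3)p_{LinkUp}.
Plugging p_{NetOne} into LinkUp's best response: p_{LinkUp} = 74/3 + (1/3)(157/6 + (1/3)p_{LinkUp}) ⇒ (8/9)p_{LinkUp} = 601/18, so p_{LinkUp} = 37.5625.
Then p_{NetOne} = 157/6 + (1/3)·37.5625 = 38.6875.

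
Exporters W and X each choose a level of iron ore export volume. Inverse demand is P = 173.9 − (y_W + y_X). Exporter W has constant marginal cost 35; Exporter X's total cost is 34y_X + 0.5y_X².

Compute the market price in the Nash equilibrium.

Exporter W's profit: π = y_W(173.9 − (y_W + y_X)) − 35y_W.
∂π/∂y_W = 138.9 − 2y_W − y_X = 0, so y_W = 69.45 − 0.5y_X.
For X: ∂π/∂y_X = 139.9 − 3y_X − y_W = 0 ⇒ y_X = 1399/30 − (1/3)y_W.
Solving the two reaction functions simultaneously: (1 − (−0.5)(−1/3))y_W = 69.45 − 0.5·(1399/30), so (5/6)y_W = 692/15 and y_W = 55.36.
Then y_X = 1399/30 − (1/3)·55.36 = 28.18.
Equilibrium price: P = 173.9 − 83.54 = 90.36.

90.36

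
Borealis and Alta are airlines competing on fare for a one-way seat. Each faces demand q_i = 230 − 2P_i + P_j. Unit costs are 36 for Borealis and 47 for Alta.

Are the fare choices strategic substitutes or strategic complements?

Borealis's profit: π = (P_{Borealis} − 36)(230 − 2P_{Borealis} + P_{Alta}).
∂π/∂P_{Borealis} = 302 − 4P_{Borealis} + P_{Alta} = 0 ⇒ P_{Borealis} = 75.5 + 0.25P_{Alta}.
The best-response slope dP_{Borealis}/dP_{Alta} = 0.25 > 0: the reaction function is upward-sloping, so the choices are strategic complements.

strategic complements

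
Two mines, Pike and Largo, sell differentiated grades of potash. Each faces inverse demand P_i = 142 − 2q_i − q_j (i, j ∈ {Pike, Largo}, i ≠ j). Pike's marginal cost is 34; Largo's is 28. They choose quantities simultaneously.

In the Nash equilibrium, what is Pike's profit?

Mine Pike's profit: π = q_{Pike}(142 − 2q_{Pike} − q_{Largo}) − 34q_{Pike}.
∂π/∂q_{Pike} = 108 − 4q_{Pike} − q_{Largo} = 0 ⇒ q_{Pike} = 27 − 0.25q_{Largo}.
Similarly q_{Largo} = 28.5 − 0.25q_{Pike}.
Substituting the second reaction function into the first: q_{Pike} = 27 − 0.25(28.5 − 0.25q_{Pike}), which gives 0.9375q_{Pike} = 19.875 ⇒ q_{Pike} = 21.2.
Then q_{Largo} = 28.5 − 0.25·21.2 = 23.2.
P_{Pike} = 142 − 2·21.2 − 23.2 = 76.4.
Profit = (76.4 − 34)·21.2 = 898.88.

898.88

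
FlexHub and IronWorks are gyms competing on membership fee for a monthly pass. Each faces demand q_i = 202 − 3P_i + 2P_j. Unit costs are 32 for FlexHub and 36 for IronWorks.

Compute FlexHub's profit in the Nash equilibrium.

FlexHub's profit: π = (P_{FlexHub} − 32)(202 − 3P_{FlexHub} + 2P_{IronWorks}).
∂π/∂P_{FlexHub} = 298 − 6P_{FlexHub} + 2P_{IronWorks} = 0 ⇒ P_{FlexHub} = 149/3 + (1/3)P_{IronWorks}.
Similarly P_{IronWorks} = 155/3 + (1/3)P_{FlexHub}.
Solving the two reaction functions simultaneously: (1 − (1/3)(1/3))P_{FlexHub} = 149/3 + (1/3)·(155/3), so (8/9)P_{FlexHub} = 602/9 and P_{FlexHub} = 75.25.
Then P_{IronWorks} = 155/3 + (1/3)·75.25 = 76.75.
q_{FlexHub} = 202 − 3·75.25 + 2·76.75 = 129.75.
Profit = (75.25 − 32)·129.75 = 5611.6875.

5611.6875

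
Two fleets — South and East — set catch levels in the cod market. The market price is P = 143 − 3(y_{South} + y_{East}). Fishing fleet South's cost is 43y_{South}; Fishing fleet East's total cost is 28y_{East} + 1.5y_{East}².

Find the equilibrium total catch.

21

Fishing fleet South's profit: π = y_{South}(143 − 3(y_{South} + y_{East})) − 43y_{South}.
∂π/∂y_{South} = 100 − 6y_{South} − 3y_{East} = 0, so y_{South} = 50/3 − 0.5y_{East}.
For East: ∂π/∂y_{East} = 115 − 9y_{East} − 3y_{South} = 0 ⇒ y_{East} = 115/9 − (1/3)y_{South}.
Plugging y_{East} into South's best response: y_{South} = 50/3 − 0.5(115/9 − (1/3)y_{South}) ⇒ (5/6)y_{South} = 185/18, so y_{South} = 37/3.
Then y_{East} = 115/9 − (1/3)·(37/3) = 26/3.
Total catch: 37/3 + 26/3 = 21.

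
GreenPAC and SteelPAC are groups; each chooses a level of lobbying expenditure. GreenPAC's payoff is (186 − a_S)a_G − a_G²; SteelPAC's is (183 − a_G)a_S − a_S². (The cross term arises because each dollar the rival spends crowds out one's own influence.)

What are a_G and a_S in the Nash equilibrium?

63, 60

Expanding GreenPAC's payoff: 186a_G − a_Sa_G − a_G².
∂π/∂a_G = 186 − a_S − 2a_G = 0, so a_G = 93 − 0.5a_S.
Likewise for SteelPAC: a_S = 91.5 − 0.5a_G.
Substituting the second reaction function into the first: a_G = 93 − 0.5(91.5 − 0.5a_G), which gives 0.75a_G = 47.25 ⇒ a_G = 63.
Then a_S = 91.5 − 0.5·63 = 60.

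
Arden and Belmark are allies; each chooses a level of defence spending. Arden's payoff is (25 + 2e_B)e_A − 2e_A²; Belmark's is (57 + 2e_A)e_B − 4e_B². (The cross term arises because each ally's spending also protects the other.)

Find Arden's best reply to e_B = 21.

16.75

Expanding Arden's payoff: 25e_A + 2e_Be_A − 2e_A².
∂π/∂e_A = 25 + 2e_B − 4e_A = 0, so e_A = 6.25 + 0.5e_B.
At e_B = 21: e_A = 6.25 + 0.5·21 = 16.75.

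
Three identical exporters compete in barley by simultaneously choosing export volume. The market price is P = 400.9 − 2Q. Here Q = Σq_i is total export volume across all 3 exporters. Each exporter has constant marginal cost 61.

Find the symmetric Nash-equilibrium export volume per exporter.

A representative exporter's profit is π_i = q_i(400.9 − 2Q) − 61q_i, with Q = q_i + Σ_{j≠i} q_j.
First-order condition: 339.9 − 4q_i − 2Σ_{j≠i} q_j = 0.
Imposing symmetry (q_j = q for all j) turns Σ_{j≠i} q_j into 2q, so 339.9 = 8q and q = 42.4875.

42.4875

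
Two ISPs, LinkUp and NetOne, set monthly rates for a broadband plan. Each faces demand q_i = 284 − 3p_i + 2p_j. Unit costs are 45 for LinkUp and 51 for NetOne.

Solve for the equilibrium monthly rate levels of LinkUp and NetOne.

LinkUp's profit: π = (p_{LinkUp} − 45)(284 − 3p_{LinkUp} + 2p_{NetOne}).
∂π/∂p_{LinkUp} = 419 − 6p_{LinkUp} + 2p_{NetOne} = 0 ⇒ p_{LinkUp} = 419/6 + (1/3)p_{NetOne}.
Similarly p_{NetOne} = 437/6 + (1/3)p_{LinkUp}.
Solving the two reaction functions simultaneously: (1 − (1/3)(1/3))p_{LinkUp} = 419/6 + (1/3)·(437/6), so (8/9)p_{LinkUp} = 847/9 and p_{LinkUp} = 105.875.
Then p_{NetOne} = 437/6 + (1/3)·105.875 = 108.125.

105.875, 108.125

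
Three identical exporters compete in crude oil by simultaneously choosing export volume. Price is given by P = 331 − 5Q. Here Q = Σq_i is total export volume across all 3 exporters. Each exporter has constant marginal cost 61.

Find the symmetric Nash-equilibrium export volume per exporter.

13.5

A representative exporter's profit is π_i = q_i(331 − 5Q) − 61q_i, with Q = q_i + Σ_{j≠i} q_j.
First-order condition: 270 − 10q_i − 5Σ_{j≠i} q_j = 0.
With identical exporters, set every q_j = q: then 270 − 10q − 10q = 0, i.e. q = 270/20 = 13.5.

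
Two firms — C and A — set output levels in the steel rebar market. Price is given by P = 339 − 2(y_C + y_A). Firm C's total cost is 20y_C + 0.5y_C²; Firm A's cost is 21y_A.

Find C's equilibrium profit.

Firm C's profit: π = y_C(339 − 2(y_C + y_A)) − 20y_C − 0.5y_C².
∂π/∂y_C = 319 − 5y_C − 2y_A = 0, so y_C = 63.8 − 0.4y_A.
For A: ∂π/∂y_A = 318 − 4y_A − 2y_C = 0 ⇒ y_A = 79.5 − 0.5y_C.
Solving the two reaction functions simultaneously: (1 − (−0.4)(−0.5))y_C = 63.8 − 0.4·79.5, so 0.8y_C = 32 and y_C = 40.
Then y_A = 79.5 − 0.5·40 = 59.5.
Price P = 339 − 2·99.5 = 140.
C's profit: (140 − 20)·40 − 0.5(40)² = 4000.

4000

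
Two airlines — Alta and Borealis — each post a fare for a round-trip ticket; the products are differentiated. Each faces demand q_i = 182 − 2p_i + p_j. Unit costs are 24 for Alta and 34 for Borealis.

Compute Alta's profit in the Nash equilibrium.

5832

Alta's profit: π = (p_{Alta} − 24)(182 − 2p_{Alta} + p_{Borealis}).
∂π/∂p_{Alta} = 230 − 4p_{Alta} + p_{Borealis} = 0 ⇒ p_{Alta} = 57.5 + 0.25p_{Borealis}.
Similarly p_{Borealis} = 62.5 + 0.25p_{Alta}.
Solving the two reaction functions simultaneously: (1 − (0.25)(0.25))p_{Alta} = 57.5 + 0.25·62.5, so 0.9375p_{Alta} = 73.125 and p_{Alta} = 78.
Then p_{Borealis} = 62.5 + 0.25·78 = 82.
q_{Alta} = 182 − 2·78 + 82 = 108.
Profit = (78 − 24)·108 = 5832.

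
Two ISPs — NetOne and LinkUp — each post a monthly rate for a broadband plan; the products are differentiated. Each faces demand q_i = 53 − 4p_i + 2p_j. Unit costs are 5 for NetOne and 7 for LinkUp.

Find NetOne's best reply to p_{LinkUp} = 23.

NetOne's profit: π = (p_{NetOne} − 5)(53 − 4p_{NetOne} + 2p_{LinkUp}).
∂π/∂p_{NetOne} = 73 − 8p_{NetOne} + 2p_{LinkUp} = 0 ⇒ p_{NetOne} = 9.125 + 0.25p_{LinkUp}.
At p_{LinkUp} = 23: p_{NetOne} = 9.125 + 0.25·23 = 14.875.

14.875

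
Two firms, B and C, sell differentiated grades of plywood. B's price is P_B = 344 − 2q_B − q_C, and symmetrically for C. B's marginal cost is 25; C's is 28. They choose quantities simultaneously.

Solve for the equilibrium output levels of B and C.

Firm B's profit: π = q_B(344 − 2q_B − q_C) − 25q_B.
∂π/∂q_B = 319 − 4q_B − q_C = 0 ⇒ q_B = 79.75 − 0.25q_C.
Similarly q_C = 79 − 0.25q_B.
Solving the two reaction functions simultaneously: (1 − (−0.25)(−0.25))q_B = 79.75 − 0.25·79, so 0.9375q_B = 60 and q_B = 64.
Then q_C = 79 − 0.25·64 = 63.

64, 63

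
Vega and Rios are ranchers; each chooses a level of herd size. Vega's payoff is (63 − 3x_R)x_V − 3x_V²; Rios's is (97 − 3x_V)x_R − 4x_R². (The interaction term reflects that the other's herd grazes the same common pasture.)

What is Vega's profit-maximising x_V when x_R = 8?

6.5

Expanding Vega's payoff: 63x_V − 3x_Rx_V − 3x_V².
∂π/∂x_V = 63 − 3x_R − 6x_V = 0, so x_V = 10.5 − 0.5x_R.
At x_R = 8: x_V = 10.5 − 0.5·8 = 6.5.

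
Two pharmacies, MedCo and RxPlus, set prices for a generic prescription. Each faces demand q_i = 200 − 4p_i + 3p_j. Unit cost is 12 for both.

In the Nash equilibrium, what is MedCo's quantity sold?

MedCo's profit: π = (p_{MedCo} − 12)(200 − 4p_{MedCo} + 3p_{RxPlus}).
∂π/∂p_{MedCo} = 248 − 8p_{MedCo} + 3p_{RxPlus} = 0 ⇒ p_{MedCo} = 31 + 0.375p_{RxPlus}.
Setting p_{MedCo} = p_{RxPlus} in the reaction function: p_{MedCo} = 31 + 0.375p_{MedCo}, so p_{MedCo} = 31 / 0.625 = 49.6.
q_{MedCo} = 200 − 4·49.6 + 3·49.6 = 150.4.

150.4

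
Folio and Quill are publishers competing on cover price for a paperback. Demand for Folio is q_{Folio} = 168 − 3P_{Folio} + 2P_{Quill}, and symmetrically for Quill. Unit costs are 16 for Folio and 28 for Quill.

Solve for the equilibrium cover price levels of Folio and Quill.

56.25, 60.75

Folio's profit: π = (P_{Folio} − 16)(168 − 3P_{Folio} + 2P_{Quill}).
∂π/∂P_{Folio} = 216 − 6P_{Folio} + 2P_{Quill} = 0 ⇒ P_{Folio} = 36 + (1/3)P_{Quill}.
Similarly P_{Quill} = 42 + (1/3)P_{Folio}.
Solving the two reaction functions simultaneously: (1 − (1/3)(1/3))P_{Folio} = 36 + (1/3)·42, so (8/9)P_{Folio} = 50 and P_{Folio} = 56.25.
Then P_{Quill} = 42 + (1/3)·56.25 = 60.75.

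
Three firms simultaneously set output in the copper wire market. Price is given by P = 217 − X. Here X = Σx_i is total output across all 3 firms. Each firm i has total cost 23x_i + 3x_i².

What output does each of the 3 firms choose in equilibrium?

19.4

A representative firm's profit is π_i = x_i(217 − X) − 23x_i − 3x_i², with X = x_i + Σ_{j≠i} x_j.
First-order condition: 194 − 8x_i − Σ_{j≠i} x_j = 0.
With identical firms, set every x_j = x: then 194 − 8x − 2x = 0, i.e. x = 194/10 = 19.4.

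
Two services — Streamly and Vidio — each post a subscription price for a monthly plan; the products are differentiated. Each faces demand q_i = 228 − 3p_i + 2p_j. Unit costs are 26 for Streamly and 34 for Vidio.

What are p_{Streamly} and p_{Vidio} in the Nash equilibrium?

78, 81

Streamly's profit: π = (p_{Streamly} − 26)(228 − 3p_{Streamly} + 2p_{Vidio}).
∂π/∂p_{Streamly} = 306 − 6p_{Streamly} + 2p_{Vidio} = 0 ⇒ p_{Streamly} = 51 + (1/3)p_{Vidio}.
Similarly p_{Vidio} = 55 + (1/3)p_{Streamly}.
Solving the two reaction functions simultaneously: (1 − (1/3)(1/3))p_{Streamly} = 51 + (1/3)·55, so (8/9)p_{Streamly} = 208/3 and p_{Streamly} = 78.
Then p_{Vidio} = 55 + (1/3)·78 = 81.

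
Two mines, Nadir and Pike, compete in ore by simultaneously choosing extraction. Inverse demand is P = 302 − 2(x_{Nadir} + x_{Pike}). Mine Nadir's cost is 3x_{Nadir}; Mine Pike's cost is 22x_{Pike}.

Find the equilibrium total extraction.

96.5

Mine Nadir's profit: π = x_{Nadir}(302 − 2(x_{Nadir} + x_{Pike})) − 3x_{Nadir}.
∂π/∂x_{Nadir} = 299 − 4x_{Nadir} − 2x_{Pike} = 0, so x_{Nadir} = 74.75 − 0.5x_{Pike}.
By the same steps for Pike: x_{Pike} = 70 − 0.5x_{Nadir}.
Solving the two reaction functions simultaneously: (1 − (−0.5)(−0.5))x_{Nadir} = 74.75 − 0.5·70, so 0.75x_{Nadir} = 39.75 and x_{Nadir} = 53.
Then x_{Pike} = 70 − 0.5·53 = 43.5.
Total extraction: 53 + 43.5 = 96.5.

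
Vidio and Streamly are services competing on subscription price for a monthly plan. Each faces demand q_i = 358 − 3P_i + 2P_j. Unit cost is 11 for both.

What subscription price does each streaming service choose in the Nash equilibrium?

97.75

Vidio's profit: π = (P_{Vidio} − 11)(358 − 3P_{Vidio} + 2P_{Streamly}).
∂π/∂P_{Vidio} = 391 − 6P_{Vidio} + 2P_{Streamly} = 0 ⇒ P_{Vidio} = 391/6 + (1/3)P_{Streamly}.
By symmetry P_{Streamly} = P_{Vidio}; substituting into the reaction function, (2/3)P_{Vidio} = 391/6 and P_{Vidio} = 97.75.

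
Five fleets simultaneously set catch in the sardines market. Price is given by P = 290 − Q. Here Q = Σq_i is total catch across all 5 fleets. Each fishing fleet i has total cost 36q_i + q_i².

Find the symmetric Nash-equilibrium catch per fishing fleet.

31.75

A representative fishing fleet's profit is π_i = q_i(290 − Q) − 36q_i − q_i², with Q = q_i + Σ_{j≠i} q_j.
First-order condition: 254 − 4q_i − Σ_{j≠i} q_j = 0.
With identical fishing fleets, set every q_j = q: then 254 − 4q − 4q = 0, i.e. q = 254/8 = 31.75.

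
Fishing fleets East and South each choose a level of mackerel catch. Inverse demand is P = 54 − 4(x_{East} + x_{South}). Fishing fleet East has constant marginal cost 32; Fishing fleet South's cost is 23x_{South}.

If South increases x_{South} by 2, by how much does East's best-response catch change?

-1

Fishing fleet East's profit: π = x_{East}(54 − 4(x_{East} + x_{South})) − 32x_{East}.
∂π/∂x_{East} = 22 − 8x_{East} − 4x_{South} = 0, so x_{East} = 2.75 − 0.5x_{South}.
The reaction-function slope is −0.5, so a 2-unit rise in x_{South} moves x_{East} by −0.5 × 2 = −1. East's best response falls — the actions are strategic substitutes.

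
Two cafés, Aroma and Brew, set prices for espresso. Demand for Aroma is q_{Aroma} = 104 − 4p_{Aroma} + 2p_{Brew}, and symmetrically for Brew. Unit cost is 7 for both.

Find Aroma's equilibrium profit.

Aroma's profit: π = (p_{Aroma} − 7)(104 − 4p_{Aroma} + 2p_{Brew}).
∂π/∂p_{Aroma} = 132 − 8p_{Aroma} + 2p_{Brew} = 0 ⇒ p_{Aroma} = 16.5 + 0.25p_{Brew}.
The game is symmetric, so in equilibrium p_{Brew} = p_{Aroma}: the reaction function gives 0.75p_{Aroma} = 16.5, hence p_{Aroma} = 22.
q_{Aroma} = 104 − 4·22 + 2·22 = 60.
Profit = (22 − 7)·60 = 900.

900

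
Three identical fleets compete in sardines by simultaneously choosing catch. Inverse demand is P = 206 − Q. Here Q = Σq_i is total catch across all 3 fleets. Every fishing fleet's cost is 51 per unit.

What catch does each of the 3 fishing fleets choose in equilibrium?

38.75

A representative fishing fleet's profit is π_i = q_i(206 − Q) − 51q_i, with Q = q_i + Σ_{j≠i} q_j.
First-order condition: 155 − 2q_i − Σ_{j≠i} q_j = 0.
In a symmetric equilibrium every fishing fleet chooses the same q, so Σ_{j≠i} q_j = 2q. The condition becomes 155 − 4q = 0, giving q = 155/4 = 38.75.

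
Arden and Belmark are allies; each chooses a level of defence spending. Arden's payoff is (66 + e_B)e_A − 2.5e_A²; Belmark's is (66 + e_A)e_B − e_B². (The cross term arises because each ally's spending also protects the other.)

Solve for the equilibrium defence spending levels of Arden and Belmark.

22, 44

Expanding Arden's payoff: 66e_A + e_Be_A − 2.5e_A².
∂π/∂e_A = 66 + e_B − 5e_A = 0, so e_A = 13.2 + 0.2e_B.
Likewise for Belmark: e_B = 33 + 0.5e_A.
Substituting the second reaction function into the first: e_A = 13.2 + 0.2(33 + 0.5e_A), which gives 0.9e_A = 19.8 ⇒ e_A = 22.
Then e_B = 33 + 0.5·22 = 44.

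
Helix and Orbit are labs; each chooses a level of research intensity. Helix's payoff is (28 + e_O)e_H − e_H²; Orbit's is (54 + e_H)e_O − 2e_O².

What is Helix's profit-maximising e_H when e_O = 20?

Expanding Helix's payoff: 28e_H + e_Oe_H − e_H².
∂π/∂e_H = 28 + e_O − 2e_H = 0, so e_H = 14 + 0.5e_O.
At e_O = 20: e_H = 14 + 0.5·20 = 24.

24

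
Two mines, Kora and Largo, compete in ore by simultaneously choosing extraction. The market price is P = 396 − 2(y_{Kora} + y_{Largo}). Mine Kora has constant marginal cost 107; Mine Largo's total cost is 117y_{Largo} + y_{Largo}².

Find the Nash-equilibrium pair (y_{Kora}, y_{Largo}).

Mine Kora's profit: π = y_{Kora}(396 − 2(y_{Kora} + y_{Largo})) − 107y_{Kora}.
∂π/∂y_{Kora} = 289 − 4y_{Kora} − 2y_{Largo} = 0, so y_{Kora} = 72.25 − 0.5y_{Largo}.
For Largo: ∂π/∂y_{Largo} = 279 − 6y_{Largo} − 2y_{Kora} = 0 ⇒ y_{Largo} = 46.5 − (1/3)y_{Kora}.
Plugging y_{Largo} into Kora's best response: y_{Kora} = 72.25 − 0.5(46.5 − (1/3)y_{Kora}) ⇒ (5/6)y_{Kora} = 49, so y_{Kora} = 58.8.
Then y_{Largo} = 46.5 − (1/3)·58.8 = 26.9.

58.8, 26.9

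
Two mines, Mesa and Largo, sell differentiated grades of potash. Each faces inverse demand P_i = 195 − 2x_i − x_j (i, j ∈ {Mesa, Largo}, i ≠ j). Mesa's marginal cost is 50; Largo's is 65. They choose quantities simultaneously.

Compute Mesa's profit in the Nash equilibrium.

Mine Mesa's profit: π = x_{Mesa}(195 − 2x_{Mesa} − x_{Largo}) − 50x_{Mesa}.
∂π/∂x_{Mesa} = 145 − 4x_{Mesa} − x_{Largo} = 0 ⇒ x_{Mesa} = 36.25 − 0.25x_{Largo}.
Similarly x_{Largo} = 32.5 − 0.25x_{Mesa}.
Solving the two reaction functions simultaneously: (1 − (−0.25)(−0.25))x_{Mesa} = 36.25 − 0.25·32.5, so 0.9375x_{Mesa} = 28.125 and x_{Mesa} = 30.
Then x_{Largo} = 32.5 − 0.25·30 = 25.
P_{Mesa} = 195 − 2·30 − 25 = 110.
Profit = (110 − 50)·30 = 1800.

1800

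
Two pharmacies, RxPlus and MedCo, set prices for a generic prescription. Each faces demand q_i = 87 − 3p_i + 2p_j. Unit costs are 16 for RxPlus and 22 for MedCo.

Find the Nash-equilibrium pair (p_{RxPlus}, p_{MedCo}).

RxPlus's profit: π = (p_{RxPlus} − 16)(87 − 3p_{RxPlus} + 2p_{MedCo}).
∂π/∂p_{RxPlus} = 135 − 6p_{RxPlus} + 2p_{MedCo} = 0 ⇒ p_{RxPlus} = 22.5 + (1/3)p_{MedCo}.
Similarly p_{MedCo} = 25.5 + (1/3)p_{RxPlus}.
Substituting the second reaction function into the first: p_{RxPlus} = 22.5 + (1/3)(25.5 + (1/3)p_{RxPlus}), which gives (8/9)p_{RxPlus} = 31 ⇒ p_{RxPlus} = 34.875.
Then p_{MedCo} = 25.5 + (1/3)·34.875 = 37.125.

34.875, 37.125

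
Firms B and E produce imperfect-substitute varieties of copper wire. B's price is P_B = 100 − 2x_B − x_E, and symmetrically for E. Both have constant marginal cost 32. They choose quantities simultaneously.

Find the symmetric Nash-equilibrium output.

Firm B's profit: π = x_B(100 − 2x_B − x_E) − 32x_B.
∂π/∂x_B = 68 − 4x_B − x_E = 0 ⇒ x_B = 17 − 0.25x_E.
Setting x_B = x_E in the reaction function: x_B = 17 − 0.25x_B, so x_B = 17 / 1.25 = 13.6.

13.6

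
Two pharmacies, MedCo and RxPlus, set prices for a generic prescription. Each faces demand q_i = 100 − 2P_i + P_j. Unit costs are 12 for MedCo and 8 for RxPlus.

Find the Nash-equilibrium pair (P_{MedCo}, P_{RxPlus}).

40.8, 39.2

MedCo's profit: π = (P_{MedCo} − 12)(100 − 2P_{MedCo} + P_{RxPlus}).
∂π/∂P_{MedCo} = 124 − 4P_{MedCo} + P_{RxPlus} = 0 ⇒ P_{MedCo} = 31 + 0.25P_{RxPlus}.
Similarly P_{RxPlus} = 29 + 0.25P_{MedCo}.
Solving the two reaction functions simultaneously: (1 − (0.25)(0.25))P_{MedCo} = 31 + 0.25·29, so 0.9375P_{MedCo} = 38.25 and P_{MedCo} = 40.8.
Then P_{RxPlus} = 29 + 0.25·40.8 = 39.2.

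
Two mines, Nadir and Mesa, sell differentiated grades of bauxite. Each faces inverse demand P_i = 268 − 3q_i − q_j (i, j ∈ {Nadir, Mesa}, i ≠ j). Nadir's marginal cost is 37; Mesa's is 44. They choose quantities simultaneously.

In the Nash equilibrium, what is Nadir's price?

Mine Nadir's profit: π = q_{Nadir}(268 − 3q_{Nadir} − q_{Mesa}) − 37q_{Nadir}.
∂π/∂q_{Nadir} = 231 − 6q_{Nadir} − q_{Mesa} = 0 ⇒ q_{Nadir} = 38.5 − (1/6)q_{Mesa}.
Similarly q_{Mesa} = 112/3 − (1/6)q_{Nadir}.
Plugging q_{Mesa} into Nadir's best response: q_{Nadir} = 38.5 − (1/6)(112/3 − (1/6)q_{Nadir}) ⇒ (35/36)q_{Nadir} = 581/18, so q_{Nadir} = 33.2.
Then q_{Mesa} = 112/3 − (1/6)·33.2 = 31.8.
P_{Nadir} = 268 − 3·33.2 − 31.8 = 136.6.

136.6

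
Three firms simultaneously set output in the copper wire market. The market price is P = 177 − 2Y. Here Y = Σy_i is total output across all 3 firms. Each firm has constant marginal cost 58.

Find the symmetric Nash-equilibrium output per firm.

14.875

A representative firm's profit is π_i = y_i(177 − 2Y) − 58y_i, with Y = y_i + Σ_{j≠i} y_j.
First-order condition: 119 − 4y_i − 2Σ_{j≠i} y_j = 0.
Imposing symmetry (y_j = y for all j) turns Σ_{j≠i} y_j into 2y, so 119 = 8y and y = 14.875.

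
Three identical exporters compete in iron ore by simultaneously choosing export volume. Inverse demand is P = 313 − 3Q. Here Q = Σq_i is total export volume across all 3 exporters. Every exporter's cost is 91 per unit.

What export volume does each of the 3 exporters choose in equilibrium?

18.5

A representative exporter's profit is π_i = q_i(313 − 3Q) − 91q_i, with Q = q_i + Σ_{j≠i} q_j.
First-order condition: 222 − 6q_i − 3Σ_{j≠i} q_j = 0.
With identical exporters, set every q_j = q: then 222 − 6q − 6q = 0, i.e. q = 222/12 = 18.5.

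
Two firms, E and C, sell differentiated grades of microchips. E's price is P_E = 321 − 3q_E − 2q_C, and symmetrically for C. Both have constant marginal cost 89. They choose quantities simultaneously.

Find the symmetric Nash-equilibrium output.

29

Firm E's profit: π = q_E(321 − 3q_E − 2q_C) − 89q_E.
∂π/∂q_E = 232 − 6q_E − 2q_C = 0 ⇒ q_E = 116/3 − (1/3)q_C.
The game is symmetric, so in equilibrium q_C = q_E: the reaction function gives (4/3)q_E = 116/3, hence q_E = 29.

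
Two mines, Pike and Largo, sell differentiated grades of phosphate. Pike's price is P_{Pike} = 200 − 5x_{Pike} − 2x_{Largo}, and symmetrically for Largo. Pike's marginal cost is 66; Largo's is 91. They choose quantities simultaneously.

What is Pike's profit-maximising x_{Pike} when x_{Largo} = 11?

Mine Pike's profit: π = x_{Pike}(200 − 5x_{Pike} − 2x_{Largo}) − 66x_{Pike}.
∂π/∂x_{Pike} = 134 − 10x_{Pike} − 2x_{Largo} = 0 ⇒ x_{Pike} = 13.4 − 0.2x_{Largo}.
At x_{Largo} = 11: x_{Pike} = 13.4 − 0.2·11 = 11.2.

11.2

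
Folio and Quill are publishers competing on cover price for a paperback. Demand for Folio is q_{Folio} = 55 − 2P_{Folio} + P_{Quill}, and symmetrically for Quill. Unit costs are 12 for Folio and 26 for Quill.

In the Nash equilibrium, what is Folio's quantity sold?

32.4

Folio's profit: π = (P_{Folio} − 12)(55 − 2P_{Folio} + P_{Quill}).
∂π/∂P_{Folio} = 79 − 4P_{Folio} + P_{Quill} = 0 ⇒ P_{Folio} = 19.75 + 0.25P_{Quill}.
Similarly P_{Quill} = 26.75 + 0.25P_{Folio}.
Substituting the second reaction function into the first: P_{Folio} = 19.75 + 0.25(26.75 + 0.25P_{Folio}), which gives 0.9375P_{Folio} = 26.4375 ⇒ P_{Folio} = 28.2.
Then P_{Quill} = 26.75 + 0.25·28.2 = 33.8.
q_{Folio} = 55 − 2·28.2 + 33.8 = 32.4.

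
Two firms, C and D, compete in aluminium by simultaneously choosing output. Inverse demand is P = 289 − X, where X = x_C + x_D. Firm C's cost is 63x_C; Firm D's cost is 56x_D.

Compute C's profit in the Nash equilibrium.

5329

Firm C's profit: π = x_C(289 − (x_C + x_D)) − 63x_C.
∂π/∂x_C = 226 − 2x_C − x_D = 0, so x_C = 113 − 0.5x_D.
By the same steps for D: x_D = 116.5 − 0.5x_C.
Plugging x_D into C's best response: x_C = 113 − 0.5(116.5 − 0.5x_C) ⇒ 0.75x_C = 54.75, so x_C = 73.
Then x_D = 116.5 − 0.5·73 = 80.
Price P = 289 − 153 = 136.
C's profit: (136 − 63)·73 = 5329.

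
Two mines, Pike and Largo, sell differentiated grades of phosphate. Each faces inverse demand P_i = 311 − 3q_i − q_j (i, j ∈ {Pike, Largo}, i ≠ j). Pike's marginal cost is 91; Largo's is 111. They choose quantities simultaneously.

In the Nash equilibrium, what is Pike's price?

187

Mine Pike's profit: π = q_{Pike}(311 − 3q_{Pike} − q_{Largo}) − 91q_{Pike}.
∂π/∂q_{Pike} = 220 − 6q_{Pike} − q_{Largo} = 0 ⇒ q_{Pike} = 110/3 − (1/6)q_{Largo}.
Similarly q_{Largo} = 100/3 − (1/6)q_{Pike}.
Solving the two reaction functions simultaneously: (1 − (−1/6)(−1/6))q_{Pike} = 110/3 − (1/6)·(100/3), so (35/36)q_{Pike} = 280/9 and q_{Pike} = 32.
Then q_{Largo} = 100/3 − (1/6)·32 = 28.
P_{Pike} = 311 − 3·32 − 28 = 187.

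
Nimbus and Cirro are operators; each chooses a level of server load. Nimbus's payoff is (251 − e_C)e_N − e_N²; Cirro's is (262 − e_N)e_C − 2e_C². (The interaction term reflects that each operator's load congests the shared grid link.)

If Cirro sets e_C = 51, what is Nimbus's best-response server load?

100

Expanding Nimbus's payoff: 251e_N − e_Ce_N − e_N².
∂π/∂e_N = 251 − e_C − 2e_N = 0, so e_N = 125.5 − 0.5e_C.
At e_C = 51: e_N = 125.5 − 0.5·51 = 100.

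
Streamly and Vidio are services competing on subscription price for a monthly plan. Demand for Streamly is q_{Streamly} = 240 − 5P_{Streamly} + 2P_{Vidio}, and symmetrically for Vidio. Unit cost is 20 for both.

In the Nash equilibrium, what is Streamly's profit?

Streamly's profit: π = (P_{Streamly} − 20)(240 − 5P_{Streamly} + 2P_{Vidio}).
∂π/∂P_{Streamly} = 340 − 10P_{Streamly} + 2P_{Vidio} = 0 ⇒ P_{Streamly} = 34 + 0.2P_{Vidio}.
By symmetry P_{Vidio} = P_{Streamly}; substituting into the reaction function, 0.8P_{Streamly} = 34 and P_{Streamly} = 42.5.
q_{Streamly} = 240 − 5·42.5 + 2·42.5 = 112.5.
Profit = (42.5 − 20)·112.5 = 2531.25.

2531.25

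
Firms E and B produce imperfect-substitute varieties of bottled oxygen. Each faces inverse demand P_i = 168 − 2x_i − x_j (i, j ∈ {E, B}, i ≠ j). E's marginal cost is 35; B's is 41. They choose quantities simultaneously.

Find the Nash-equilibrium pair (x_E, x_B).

27, 25

Firm E's profit: π = x_E(168 − 2x_E − x_B) − 35x_E.
∂π/∂x_E = 133 − 4x_E − x_B = 0 ⇒ x_E = 33.25 − 0.25x_B.
Similarly x_B = 31.75 − 0.25x_E.
Solving the two reaction functions simultaneously: (1 − (−0.25)(−0.25))x_E = 33.25 − 0.25·31.75, so 0.9375x_E = 25.3125 and x_E = 27.
Then x_B = 31.75 − 0.25·27 = 25.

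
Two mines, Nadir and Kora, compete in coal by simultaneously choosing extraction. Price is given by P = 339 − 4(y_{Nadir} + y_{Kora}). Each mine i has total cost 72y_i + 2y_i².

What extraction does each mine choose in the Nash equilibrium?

Mine Nadir's profit: π = y_{Nadir}(339 − 4(y_{Nadir} + y_{Kora})) − 72y_{Nadir} − 2y_{Nadir}².
∂π/∂y_{Nadir} = 267 − 12y_{Nadir} − 4y_{Kora} = 0, so y_{Nadir} = 22.25 − (1/3)y_{Kora}.
Setting y_{Nadir} = y_{Kora} in the reaction function: y_{Nadir} = 22.25 − (1/3)y_{Nadir}, so y_{Nadir} = 22.25 / (4/3) = 16.6875.

16.6875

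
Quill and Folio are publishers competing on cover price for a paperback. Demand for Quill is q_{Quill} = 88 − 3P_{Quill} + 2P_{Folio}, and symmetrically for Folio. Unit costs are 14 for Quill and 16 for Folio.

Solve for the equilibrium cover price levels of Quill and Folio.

32.875, 33.625

Quill's profit: π = (P_{Quill} − 14)(88 − 3P_{Quill} + 2P_{Folio}).
∂π/∂P_{Quill} = 130 − 6P_{Quill} + 2P_{Folio} = 0 ⇒ P_{Quill} = 65/3 + (1/3)P_{Folio}.
Similarly P_{Folio} = 68/3 + (1/3)P_{Quill}.
Solving the two reaction functions simultaneously: (1 − (1/3)(1/3))P_{Quill} = 65/3 + (1/3)·(68/3), so (8/9)P_{Quill} = 263/9 and P_{Quill} = 32.875.
Then P_{Folio} = 68/3 + (1/3)·32.875 = 33.625.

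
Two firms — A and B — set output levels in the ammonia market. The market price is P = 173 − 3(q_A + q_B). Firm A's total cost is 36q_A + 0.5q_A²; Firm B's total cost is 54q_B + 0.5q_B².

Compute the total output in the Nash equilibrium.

25.6

Firm A's profit: π = q_A(173 − 3(q_A + q_B)) − 36q_A − 0.5q_A².
∂π/∂q_A = 137 − 7q_A − 3q_B = 0, so q_A = 137/7 − (3/7)q_B.
By the same steps for B: q_B = 17 − (3/7)q_A.
Solving the two reaction functions simultaneously: (1 − (−3/7)(−3/7))q_A = 137/7 − (3/7)·17, so (40/49)q_A = 86/7 and q_A = 15.05.
Then q_B = 17 − (3/7)·15.05 = 10.55.
Total output: 15.05 + 10.55 = 25.6.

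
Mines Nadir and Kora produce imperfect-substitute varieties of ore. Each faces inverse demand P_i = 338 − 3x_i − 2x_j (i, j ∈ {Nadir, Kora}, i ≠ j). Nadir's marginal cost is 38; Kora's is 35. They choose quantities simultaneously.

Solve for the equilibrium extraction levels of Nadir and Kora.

37.3125, 38.0625

Mine Nadir's profit: π = x_{Nadir}(338 − 3x_{Nadir} − 2x_{Kora}) − 38x_{Nadir}.
∂π/∂x_{Nadir} = 300 − 6x_{Nadir} − 2x_{Kora} = 0 ⇒ x_{Nadir} = 50 − (1/3)x_{Kora}.
Similarly x_{Kora} = 50.5 − (1/3)x_{Nadir}.
Substituting the second reaction function into the first: x_{Nadir} = 50 − (1/3)(50.5 − (1/3)x_{Nadir}), which gives (8/9)x_{Nadir} = 199/6 ⇒ x_{Nadir} = 37.3125.
Then x_{Kora} = 50.5 − (1/3)·37.3125 = 38.0625.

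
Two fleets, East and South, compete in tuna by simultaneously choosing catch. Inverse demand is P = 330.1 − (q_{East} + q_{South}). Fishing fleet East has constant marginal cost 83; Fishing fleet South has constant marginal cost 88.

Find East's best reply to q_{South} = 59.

Fishing fleet East's profit: π = q_{East}(330.1 − (q_{East} + q_{South})) − 83q_{East}.
∂π/∂q_{East} = 247.1 − 2q_{East} − q_{South} = 0, so q_{East} = 123.55 − 0.5q_{South}.
At q_{South} = 59: q_{East} = 123.55 − 0.5·59 = 94.05.

94.05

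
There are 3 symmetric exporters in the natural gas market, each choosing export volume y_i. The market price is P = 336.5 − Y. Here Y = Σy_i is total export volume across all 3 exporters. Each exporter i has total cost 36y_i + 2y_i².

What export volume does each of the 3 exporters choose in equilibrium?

37.5625

A representative exporter's profit is π_i = y_i(336.5 − Y) − 36y_i − 2y_i², with Y = y_i + Σ_{j≠i} y_j.
First-order condition: 300.5 − 6y_i − Σ_{j≠i} y_j = 0.
With identical exporters, set every y_j = y: then 300.5 − 6y − 2y = 0, i.e. y = 300.5/8 = 37.5625.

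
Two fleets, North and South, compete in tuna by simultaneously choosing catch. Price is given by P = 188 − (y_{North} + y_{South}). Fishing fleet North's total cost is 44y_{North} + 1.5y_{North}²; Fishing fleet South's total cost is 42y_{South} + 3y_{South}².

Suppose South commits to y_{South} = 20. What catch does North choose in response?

Fishing fleet North's profit: π = y_{North}(188 − (y_{North} + y_{South})) − 44y_{North} − 1.5y_{North}².
∂π/∂y_{North} = 144 − 5y_{North} − y_{South} = 0, so y_{North} = 28.8 − 0.2y_{South}.
At y_{South} = 20: y_{North} = 28.8 − 0.2·20 = 24.8.

24.8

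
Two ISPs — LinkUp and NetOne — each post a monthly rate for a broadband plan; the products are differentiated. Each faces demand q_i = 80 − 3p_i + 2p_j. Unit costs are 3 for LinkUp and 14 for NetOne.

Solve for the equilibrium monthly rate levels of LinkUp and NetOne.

24.3125, 28.4375

LinkUp's profit: π = (p_{LinkUp} − 3)(80 − 3p_{LinkUp} + 2p_{NetOne}).
∂π/∂p_{LinkUp} = 89 − 6p_{LinkUp} + 2p_{NetOne} = 0 ⇒ p_{LinkUp} = 89/6 + (1/3)p_{NetOne}.
Similarly p_{NetOne} = 61/3 + (1/3)p_{LinkUp}.
Solving the two reaction functions simultaneously: (1 − (1/3)(1/3))p_{LinkUp} = 89/6 + (1/3)·(61/3), so (8/9)p_{LinkUp} = 389/18 and p_{LinkUp} = 24.3125.
Then p_{NetOne} = 61/3 + (1/3)·24.3125 = 28.4375.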